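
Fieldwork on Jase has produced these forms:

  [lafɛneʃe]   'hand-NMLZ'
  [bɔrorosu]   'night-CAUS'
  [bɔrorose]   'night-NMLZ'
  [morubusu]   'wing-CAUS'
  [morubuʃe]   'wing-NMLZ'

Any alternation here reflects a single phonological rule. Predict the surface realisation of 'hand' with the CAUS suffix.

[lafɛnesu]

In [morubusu] and [morubuʃe] the final segment of 'wing' alternates: [s] ~ [ʃ].
If /s/ were underlying and a rule turned it into [ʃ] before the NMLZ suffix, 'night' would also alternate; but it has [s] in both [bɔrorosu] and [bɔrorose].
The underlying segment must be /ʃ/; palato-alveolar /ʃ/ becomes [s] when no front vowel follows, yielding [s] there.
The one attested form of 'hand', [lafɛneʃe], shows underlying /lafɛneʃ/. Applying the same rule when no front vowel follows gives [lafɛnesu].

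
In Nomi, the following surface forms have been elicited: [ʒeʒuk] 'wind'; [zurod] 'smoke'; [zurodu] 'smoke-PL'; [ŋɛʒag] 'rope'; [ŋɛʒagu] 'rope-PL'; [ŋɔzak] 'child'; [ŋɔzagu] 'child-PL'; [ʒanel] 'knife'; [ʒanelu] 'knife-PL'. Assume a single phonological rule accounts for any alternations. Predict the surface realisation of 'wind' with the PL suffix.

The root 'child' surfaces as [ŋɔzak] and [ŋɔzagu], with a stem-final [k] ~ [g] alternation.
The stem 'rope' ([ŋɛʒag], [ŋɛʒagu]) shows [g] unchanged in both environments, so [g] cannot be basic with [k] derived in isolation.
The underlying segment must be /k/; voiceless stops become voiced between vowels, yielding [g] there.
The one attested form of 'wind', [ʒeʒuk], shows underlying /ʒeʒuk/. Applying the same rule between vowels gives [ʒeʒugu].

[ʒeʒugu]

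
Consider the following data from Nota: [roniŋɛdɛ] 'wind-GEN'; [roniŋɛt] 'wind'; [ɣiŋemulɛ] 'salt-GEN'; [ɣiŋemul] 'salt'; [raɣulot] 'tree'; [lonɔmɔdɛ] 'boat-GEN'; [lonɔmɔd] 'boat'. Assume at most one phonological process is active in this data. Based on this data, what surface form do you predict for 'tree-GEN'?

In [roniŋɛdɛ] and [roniŋɛt] the final segment of 'wind' alternates: [d] ~ [t].
But 'boat' keeps [d] in both environments ([lonɔmɔdɛ], [lonɔmɔd]), so there is no rule changing /d/ to [t] in isolation.
Therefore /t/ is basic and [d] is derived by intervocalic voicing (voiceless stops become voiced between vowels).
From [raɣulot] the stem 'tree' is /raɣulot/; between vowels this yields [raɣulodɛ].

[raɣulodɛ]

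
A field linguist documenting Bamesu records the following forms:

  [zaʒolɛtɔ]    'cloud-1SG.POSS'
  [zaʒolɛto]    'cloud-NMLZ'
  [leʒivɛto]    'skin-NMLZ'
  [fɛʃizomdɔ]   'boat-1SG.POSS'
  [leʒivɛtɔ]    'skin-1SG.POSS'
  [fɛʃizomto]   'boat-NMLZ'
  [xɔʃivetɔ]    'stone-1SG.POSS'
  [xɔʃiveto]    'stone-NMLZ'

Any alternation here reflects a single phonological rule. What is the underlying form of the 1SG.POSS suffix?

The 1SG.POSS suffix surfaces as [-dɔ] and [-tɔ], depending on the final segment of the stem.
By contrast the NMLZ suffix keeps its initial [t] throughout — that segment must be underlying.
So the underlying form is /-dɔ/, and voiced stops become voiceless after a vowel.

/-dɔ/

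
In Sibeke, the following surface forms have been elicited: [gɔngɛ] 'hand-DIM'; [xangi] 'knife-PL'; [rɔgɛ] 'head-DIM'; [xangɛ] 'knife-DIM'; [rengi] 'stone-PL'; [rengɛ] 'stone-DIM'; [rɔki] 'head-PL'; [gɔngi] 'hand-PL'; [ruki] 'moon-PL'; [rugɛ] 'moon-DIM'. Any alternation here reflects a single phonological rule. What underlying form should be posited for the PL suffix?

/-ki/

The PL morpheme has two allomorphs, [-gi] and [-ki].
The DIM suffix, which begins with [g], is invariant after every stem; so [g] is not altered by any rule here.
So the underlying form is /-ki/, and voiceless stops become voiced after a nasal.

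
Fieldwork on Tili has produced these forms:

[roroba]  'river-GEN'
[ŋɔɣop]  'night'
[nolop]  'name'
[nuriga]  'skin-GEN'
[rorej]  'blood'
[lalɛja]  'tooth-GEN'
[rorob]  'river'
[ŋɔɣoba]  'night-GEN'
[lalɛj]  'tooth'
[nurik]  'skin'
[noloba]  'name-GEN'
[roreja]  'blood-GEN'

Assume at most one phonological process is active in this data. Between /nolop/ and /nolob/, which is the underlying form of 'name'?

/nolop/

The stem for 'name' ends in [p] in [nolop] but [b] in [noloba].
But 'river' keeps [b] in both environments ([rorob], [roroba]), so there is no rule changing /b/ to [p] in isolation.
So /p/ is underlying, and a rule of intervocalic voicing — voiceless stops become voiced between vowels — gives [b].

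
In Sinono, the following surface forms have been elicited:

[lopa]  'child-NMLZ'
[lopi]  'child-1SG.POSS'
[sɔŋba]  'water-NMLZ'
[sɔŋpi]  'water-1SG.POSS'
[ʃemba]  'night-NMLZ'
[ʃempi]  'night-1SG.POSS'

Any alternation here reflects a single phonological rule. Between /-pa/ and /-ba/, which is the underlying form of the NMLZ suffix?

/-ba/

The NMLZ morpheme has two allomorphs, [-ba] and [-pa].
The 1SG.POSS suffix, which begins with [p], is invariant after every stem; so [p] is not altered by any rule here.
So the underlying form is /-ba/, and voiced stops become voiceless after a vowel.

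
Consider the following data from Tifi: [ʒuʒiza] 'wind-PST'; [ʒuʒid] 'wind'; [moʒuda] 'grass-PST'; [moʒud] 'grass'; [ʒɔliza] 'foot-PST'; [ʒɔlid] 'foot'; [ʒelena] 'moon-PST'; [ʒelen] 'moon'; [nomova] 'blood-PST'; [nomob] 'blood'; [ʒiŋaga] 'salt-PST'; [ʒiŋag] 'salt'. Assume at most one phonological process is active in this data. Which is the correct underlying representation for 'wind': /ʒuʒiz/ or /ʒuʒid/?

The root 'wind' surfaces as [ʒuʒiza] and [ʒuʒid], with a stem-final [z] ~ [d] alternation.
If /d/ were underlying and a rule turned it into [z] before the PST suffix, 'grass' would also alternate; but it has [d] in both [moʒuda] and [moʒud].
The alternation reflects word-final hardening: voiced fricatives become stops word-finally. /z/ is underlying.

/ʒuʒiz/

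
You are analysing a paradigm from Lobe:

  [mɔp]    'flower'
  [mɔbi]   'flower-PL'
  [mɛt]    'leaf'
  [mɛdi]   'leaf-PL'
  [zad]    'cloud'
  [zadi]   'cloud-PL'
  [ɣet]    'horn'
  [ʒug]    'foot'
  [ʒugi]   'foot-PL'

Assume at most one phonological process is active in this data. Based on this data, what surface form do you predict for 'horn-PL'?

[ɣedi]

The stem for 'leaf' ends in [t] in [mɛt] but [d] in [mɛdi].
But 'cloud' keeps [d] in both environments ([zad], [zadi]), so there is no rule changing /d/ to [t] in isolation.
Therefore /t/ is basic and [d] is derived by intervocalic voicing (voiceless stops become voiced between vowels).
The one attested form of 'horn', [ɣet], shows underlying /ɣet/. Applying the same rule between vowels gives [ɣedi].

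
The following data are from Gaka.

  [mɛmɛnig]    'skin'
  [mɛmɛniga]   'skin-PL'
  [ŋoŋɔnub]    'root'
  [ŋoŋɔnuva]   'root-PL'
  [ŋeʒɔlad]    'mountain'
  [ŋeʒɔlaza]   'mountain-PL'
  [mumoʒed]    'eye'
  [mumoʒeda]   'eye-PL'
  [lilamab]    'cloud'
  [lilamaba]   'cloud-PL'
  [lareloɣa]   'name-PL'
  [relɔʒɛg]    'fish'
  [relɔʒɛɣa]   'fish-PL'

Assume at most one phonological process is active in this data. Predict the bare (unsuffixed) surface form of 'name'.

[larelog]

The stem for 'fish' ends in [g] in [relɔʒɛg] but [ɣ] in [relɔʒɛɣa].
If /g/ were underlying and a rule turned it into [ɣ] before the PL suffix, 'skin' would also alternate; but it has [g] in both [mɛmɛnig] and [mɛmɛniga].
The alternation reflects word-final hardening: voiced fricatives become stops word-finally. /ɣ/ is underlying.
The one attested form of 'name', [lareloɣa], shows underlying /lareloɣ/. Applying the same rule word-finally gives [larelog].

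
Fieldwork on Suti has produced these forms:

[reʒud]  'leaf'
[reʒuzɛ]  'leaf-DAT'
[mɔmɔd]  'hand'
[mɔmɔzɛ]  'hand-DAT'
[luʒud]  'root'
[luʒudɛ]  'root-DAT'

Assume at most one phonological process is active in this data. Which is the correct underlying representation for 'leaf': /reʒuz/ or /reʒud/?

The stem for 'leaf' ends in [d] in [reʒud] but [z] in [reʒuzɛ].
Compare 'root', with invariant [d] in [luʒud] and [luʒudɛ]: an analysis with underlying /d/ and a rule producing [z] before the DAT suffix would wrongly predict alternation here too.
Therefore /z/ is basic and [d] is derived by word-final hardening (voiced fricatives become stops word-finally).

/reʒuz/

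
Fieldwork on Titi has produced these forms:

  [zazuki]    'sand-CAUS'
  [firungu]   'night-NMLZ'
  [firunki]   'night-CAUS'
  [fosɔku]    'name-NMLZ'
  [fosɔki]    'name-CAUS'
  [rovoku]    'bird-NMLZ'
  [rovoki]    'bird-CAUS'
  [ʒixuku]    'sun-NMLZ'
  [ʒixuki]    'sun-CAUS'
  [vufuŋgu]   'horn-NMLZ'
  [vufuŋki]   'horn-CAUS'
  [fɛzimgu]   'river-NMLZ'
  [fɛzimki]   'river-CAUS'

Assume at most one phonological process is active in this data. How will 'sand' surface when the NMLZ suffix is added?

The NMLZ suffix surfaces as [-gu] and [-ku], depending on the final segment of the stem.
By contrast the CAUS suffix keeps its initial [k] throughout — that segment must be underlying.
So the underlying form is /-gu/, and voiced stops become voiceless after a vowel.
After 'sand', which ends in a vowel, the suffix surfaces as [-ku], giving [zazuku].

[zazuku]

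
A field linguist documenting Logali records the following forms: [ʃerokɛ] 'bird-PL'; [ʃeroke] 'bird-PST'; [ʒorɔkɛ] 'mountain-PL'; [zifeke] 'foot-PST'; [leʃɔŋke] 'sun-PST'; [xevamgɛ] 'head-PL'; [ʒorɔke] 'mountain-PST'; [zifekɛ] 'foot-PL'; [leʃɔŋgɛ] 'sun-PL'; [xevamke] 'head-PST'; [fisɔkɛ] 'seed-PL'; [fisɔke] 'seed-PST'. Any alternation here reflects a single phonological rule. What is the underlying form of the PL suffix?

/-gɛ/

The PL morpheme has two allomorphs, [-gɛ] and [-kɛ].
The PST suffix, which begins with [k], is invariant after every stem; so [k] is not altered by any rule here.
So the underlying form is /-gɛ/, and voiced stops become voiceless after a vowel.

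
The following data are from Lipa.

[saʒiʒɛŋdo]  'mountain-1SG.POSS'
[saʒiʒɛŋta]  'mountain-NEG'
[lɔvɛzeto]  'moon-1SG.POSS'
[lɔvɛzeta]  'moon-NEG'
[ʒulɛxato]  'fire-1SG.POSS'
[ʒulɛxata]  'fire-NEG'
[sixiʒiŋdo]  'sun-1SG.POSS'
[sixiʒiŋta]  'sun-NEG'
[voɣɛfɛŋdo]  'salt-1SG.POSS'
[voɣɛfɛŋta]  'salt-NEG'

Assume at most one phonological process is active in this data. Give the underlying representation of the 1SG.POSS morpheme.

The 1SG.POSS morpheme has two allomorphs, [-do] and [-to].
The NEG suffix, which begins with [t], is invariant after every stem; so [t] is not altered by any rule here.
The 1SG.POSS suffix is therefore /-do/ underlyingly, with post-vocalic devoicing: voiced stops become voiceless after a vowel.

/-do/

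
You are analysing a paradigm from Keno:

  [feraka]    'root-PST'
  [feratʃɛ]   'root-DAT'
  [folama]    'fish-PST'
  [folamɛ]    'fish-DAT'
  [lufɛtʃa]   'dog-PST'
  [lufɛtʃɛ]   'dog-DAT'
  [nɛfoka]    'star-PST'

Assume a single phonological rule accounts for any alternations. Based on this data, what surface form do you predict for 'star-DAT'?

[nɛfotʃɛ]

'root' shows [k] ~ [tʃ] at the end of the stem ([feraka] vs [feratʃɛ]).
But 'dog' keeps [tʃ] in both environments ([lufɛtʃa], [lufɛtʃɛ]), so there is no rule changing /tʃ/ to [k] before the PST suffix.
The alternation reflects palatalization before a front vowel: /k/ becomes palato-alveolar [tʃ] before a front vowel. /k/ is underlying.
From [nɛfoka] the stem 'star' is /nɛfok/; before a front vowel this yields [nɛfotʃɛ].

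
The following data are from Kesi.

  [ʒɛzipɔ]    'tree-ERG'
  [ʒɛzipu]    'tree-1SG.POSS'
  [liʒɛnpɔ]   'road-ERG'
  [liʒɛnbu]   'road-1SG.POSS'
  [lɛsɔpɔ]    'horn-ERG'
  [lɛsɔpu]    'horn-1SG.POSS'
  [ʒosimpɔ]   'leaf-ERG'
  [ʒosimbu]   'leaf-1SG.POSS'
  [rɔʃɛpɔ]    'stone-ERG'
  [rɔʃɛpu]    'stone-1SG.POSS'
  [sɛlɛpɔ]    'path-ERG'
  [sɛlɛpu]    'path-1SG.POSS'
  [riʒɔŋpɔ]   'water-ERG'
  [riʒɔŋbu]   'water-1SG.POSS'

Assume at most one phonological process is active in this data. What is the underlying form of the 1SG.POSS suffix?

/-bu/

The 1SG.POSS morpheme has two allomorphs, [-bu] and [-pu].
The ERG suffix, which begins with [p], is invariant after every stem; so [p] is not altered by any rule here.
The 1SG.POSS suffix is therefore /-bu/ underlyingly, with post-vocalic devoicing: voiced stops become voiceless after a vowel.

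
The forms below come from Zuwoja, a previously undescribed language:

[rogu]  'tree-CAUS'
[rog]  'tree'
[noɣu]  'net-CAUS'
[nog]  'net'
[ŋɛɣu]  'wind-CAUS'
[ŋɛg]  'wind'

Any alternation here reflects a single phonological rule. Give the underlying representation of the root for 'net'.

'net' shows [ɣ] ~ [g] at the end of the stem ([noɣu] vs [nog]).
Compare 'tree', with invariant [g] in [rogu] and [rog]: an analysis with underlying /g/ and a rule producing [ɣ] before the CAUS suffix would wrongly predict alternation here too.
The alternation reflects word-final hardening: voiced fricatives become stops word-finally. /ɣ/ is underlying.

/noɣ/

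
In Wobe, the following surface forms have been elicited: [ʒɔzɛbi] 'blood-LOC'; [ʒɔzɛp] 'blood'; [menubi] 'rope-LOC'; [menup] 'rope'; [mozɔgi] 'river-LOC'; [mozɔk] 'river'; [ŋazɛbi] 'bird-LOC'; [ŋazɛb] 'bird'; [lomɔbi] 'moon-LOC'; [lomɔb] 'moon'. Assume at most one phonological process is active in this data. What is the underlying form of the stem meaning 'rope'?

/menup/

In [menubi] and [menup] the final segment of 'rope' alternates: [b] ~ [p].
Compare 'moon', with invariant [b] in [lomɔbi] and [lomɔb]: an analysis with underlying /b/ and a rule producing [p] in isolation would wrongly predict alternation here too.
The underlying segment must be /p/; voiceless stops become voiced between vowels, yielding [b] there.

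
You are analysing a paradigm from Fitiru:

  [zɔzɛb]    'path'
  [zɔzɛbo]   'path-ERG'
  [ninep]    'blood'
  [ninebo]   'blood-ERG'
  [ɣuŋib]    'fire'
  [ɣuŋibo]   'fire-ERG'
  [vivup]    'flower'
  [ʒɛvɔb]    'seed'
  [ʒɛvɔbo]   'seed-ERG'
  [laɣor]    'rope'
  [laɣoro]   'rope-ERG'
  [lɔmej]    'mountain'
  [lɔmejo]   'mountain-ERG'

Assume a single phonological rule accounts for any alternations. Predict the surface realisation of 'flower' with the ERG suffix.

[vivubo]

In [ninep] and [ninebo] the final segment of 'blood' alternates: [p] ~ [b].
Compare 'path', with invariant [b] in [zɔzɛb] and [zɔzɛbo]: an analysis with underlying /b/ and a rule producing [p] in isolation would wrongly predict alternation here too.
The alternation reflects intervocalic voicing: voiceless stops become voiced between vowels. /p/ is underlying.
From [vivup] the stem 'flower' is /vivup/; between vowels this yields [vivubo].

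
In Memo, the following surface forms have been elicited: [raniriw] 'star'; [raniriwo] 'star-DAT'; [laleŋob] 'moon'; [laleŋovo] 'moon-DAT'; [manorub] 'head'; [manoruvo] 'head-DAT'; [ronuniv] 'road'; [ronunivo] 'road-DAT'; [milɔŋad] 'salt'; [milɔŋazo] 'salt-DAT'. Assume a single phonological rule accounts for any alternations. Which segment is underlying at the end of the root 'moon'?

The stem for 'moon' ends in [b] in [laleŋob] but [v] in [laleŋovo].
Compare 'road', with invariant [v] in [ronuniv] and [ronunivo]: an analysis with underlying /v/ and a rule producing [b] in isolation would wrongly predict alternation here too.
The underlying segment must be /b/; voiced stops become fricatives between vowels, yielding [v] there.

/b/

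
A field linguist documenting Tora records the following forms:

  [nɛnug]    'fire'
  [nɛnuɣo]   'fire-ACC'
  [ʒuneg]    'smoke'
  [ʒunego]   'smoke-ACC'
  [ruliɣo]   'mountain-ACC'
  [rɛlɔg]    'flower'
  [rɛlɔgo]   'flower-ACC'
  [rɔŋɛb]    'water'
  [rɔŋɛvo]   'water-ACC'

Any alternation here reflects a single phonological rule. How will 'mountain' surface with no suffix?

[rulig]

In [nɛnug] and [nɛnuɣo] the final segment of 'fire' alternates: [g] ~ [ɣ].
If /g/ were underlying and a rule turned it into [ɣ] before the ACC suffix, 'smoke' would also alternate; but it has [g] in both [ʒuneg] and [ʒunego].
So /ɣ/ is underlying, and a rule of word-final hardening — voiced fricatives become stops word-finally — gives [g].
From [ruliɣo] the stem 'mountain' is /ruliɣ/; word-finally this yields [rulig].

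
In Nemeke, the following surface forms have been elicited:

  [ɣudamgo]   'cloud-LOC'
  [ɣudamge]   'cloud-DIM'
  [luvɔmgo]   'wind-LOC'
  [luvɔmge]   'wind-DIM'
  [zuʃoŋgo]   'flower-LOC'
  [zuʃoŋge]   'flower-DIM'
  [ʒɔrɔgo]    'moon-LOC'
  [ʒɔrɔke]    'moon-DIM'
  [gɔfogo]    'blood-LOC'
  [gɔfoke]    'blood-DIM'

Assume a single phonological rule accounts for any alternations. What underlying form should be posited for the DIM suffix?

/-ke/

The DIM morpheme has two allomorphs, [-ge] and [-ke].
The LOC suffix, which begins with [g], is invariant after every stem; so [g] is not altered by any rule here.
So the underlying form is /-ke/, and voiceless stops become voiced after a nasal.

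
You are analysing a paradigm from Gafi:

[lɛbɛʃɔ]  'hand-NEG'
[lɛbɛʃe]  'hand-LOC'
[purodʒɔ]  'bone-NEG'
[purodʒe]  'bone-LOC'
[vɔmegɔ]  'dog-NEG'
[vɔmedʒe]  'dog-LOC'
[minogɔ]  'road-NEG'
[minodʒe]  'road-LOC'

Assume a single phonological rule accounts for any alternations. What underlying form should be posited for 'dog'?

/vɔmeg/

The stem for 'dog' ends in [g] in [vɔmegɔ] but [dʒ] in [vɔmedʒe].
The stem 'bone' ([purodʒɔ], [purodʒe]) shows [dʒ] unchanged in both environments, so [dʒ] cannot be basic with [g] derived before the NEG suffix.
So /g/ is underlying, and a rule of palatalization before a front vowel — /g/ becomes palato-alveolar [dʒ] before a front vowel — gives [dʒ].
So 'dog' = /vɔmeg/.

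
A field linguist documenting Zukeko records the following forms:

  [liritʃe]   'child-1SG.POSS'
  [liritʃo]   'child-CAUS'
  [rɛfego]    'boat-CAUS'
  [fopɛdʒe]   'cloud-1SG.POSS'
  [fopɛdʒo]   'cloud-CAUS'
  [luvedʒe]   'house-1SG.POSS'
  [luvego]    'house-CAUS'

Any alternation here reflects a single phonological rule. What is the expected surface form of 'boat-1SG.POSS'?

[rɛfedʒe]

The stem for 'house' ends in [dʒ] in [luvedʒe] but [g] in [luvego].
If /dʒ/ were underlying and a rule turned it into [g] before the CAUS suffix, 'cloud' would also alternate; but it has [dʒ] in both [fopɛdʒe] and [fopɛdʒo].
So /g/ is underlying, and a rule of palatalization before a front vowel — /g/ becomes palato-alveolar [dʒ] before a front vowel — gives [dʒ].
From [rɛfego] the stem 'boat' is /rɛfeg/; before a front vowel this yields [rɛfedʒe].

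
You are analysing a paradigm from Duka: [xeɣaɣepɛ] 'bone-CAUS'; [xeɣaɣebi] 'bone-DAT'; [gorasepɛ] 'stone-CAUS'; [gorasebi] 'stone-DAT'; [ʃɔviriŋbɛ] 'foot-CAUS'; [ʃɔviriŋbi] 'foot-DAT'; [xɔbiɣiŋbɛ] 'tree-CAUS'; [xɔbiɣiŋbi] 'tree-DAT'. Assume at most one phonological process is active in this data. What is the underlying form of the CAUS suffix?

The CAUS morpheme has two allomorphs, [-bɛ] and [-pɛ].
By contrast the DAT suffix keeps its initial [b] throughout — that segment must be underlying.
So the underlying form is /-pɛ/, and voiceless stops become voiced after a nasal.

/-pɛ/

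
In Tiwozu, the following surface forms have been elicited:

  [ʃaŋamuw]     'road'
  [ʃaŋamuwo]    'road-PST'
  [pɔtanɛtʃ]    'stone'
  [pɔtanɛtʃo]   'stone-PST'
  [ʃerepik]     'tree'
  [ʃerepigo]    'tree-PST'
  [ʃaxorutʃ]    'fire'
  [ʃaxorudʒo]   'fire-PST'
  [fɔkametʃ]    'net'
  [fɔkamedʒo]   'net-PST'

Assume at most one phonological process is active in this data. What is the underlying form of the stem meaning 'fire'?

/ʃaxorudʒ/

In [ʃaxorutʃ] and [ʃaxorudʒo] the final segment of 'fire' alternates: [tʃ] ~ [dʒ].
The stem 'stone' ([pɔtanɛtʃ], [pɔtanɛtʃo]) shows [tʃ] unchanged in both environments, so [tʃ] cannot be basic with [dʒ] derived before the PST suffix.
So /dʒ/ is underlying, and a rule of word-final obstruent devoicing — voiced obstruents become voiceless word-finally — gives [tʃ].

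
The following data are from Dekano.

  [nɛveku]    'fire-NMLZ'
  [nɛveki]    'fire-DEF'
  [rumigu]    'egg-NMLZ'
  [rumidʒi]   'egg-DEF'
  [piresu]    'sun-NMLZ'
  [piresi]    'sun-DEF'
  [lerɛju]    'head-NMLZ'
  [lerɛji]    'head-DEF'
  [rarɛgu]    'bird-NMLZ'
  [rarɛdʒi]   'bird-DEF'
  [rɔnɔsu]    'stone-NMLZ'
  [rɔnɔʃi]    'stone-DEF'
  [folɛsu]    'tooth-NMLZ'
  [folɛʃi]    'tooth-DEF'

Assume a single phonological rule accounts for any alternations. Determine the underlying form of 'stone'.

/rɔnɔʃ/

'stone' shows [s] ~ [ʃ] at the end of the stem ([rɔnɔsu] vs [rɔnɔʃi]).
Compare 'sun', with invariant [s] in [piresu] and [piresi]: an analysis with underlying /s/ and a rule producing [ʃ] before the DEF suffix would wrongly predict alternation here too.
So /ʃ/ is underlying, and a rule of depalatalization — palato-alveolar /dʒ/ and /ʃ/ become [g] and [s] when no front vowel follows — gives [s].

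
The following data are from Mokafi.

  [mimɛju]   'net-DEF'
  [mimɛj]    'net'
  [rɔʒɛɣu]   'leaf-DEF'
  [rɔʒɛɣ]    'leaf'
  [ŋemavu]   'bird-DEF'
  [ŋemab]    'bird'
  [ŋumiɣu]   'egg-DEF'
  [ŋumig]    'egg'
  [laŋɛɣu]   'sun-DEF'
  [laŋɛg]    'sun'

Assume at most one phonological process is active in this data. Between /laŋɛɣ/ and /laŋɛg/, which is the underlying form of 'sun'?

'sun' shows [ɣ] ~ [g] at the end of the stem ([laŋɛɣu] vs [laŋɛg]).
If /ɣ/ were underlying and a rule turned it into [g] in isolation, 'leaf' would also alternate; but it has [ɣ] in both [rɔʒɛɣu] and [rɔʒɛɣ].
The underlying segment must be /g/; voiced stops become fricatives between vowels, yielding [ɣ] there.

/laŋɛg/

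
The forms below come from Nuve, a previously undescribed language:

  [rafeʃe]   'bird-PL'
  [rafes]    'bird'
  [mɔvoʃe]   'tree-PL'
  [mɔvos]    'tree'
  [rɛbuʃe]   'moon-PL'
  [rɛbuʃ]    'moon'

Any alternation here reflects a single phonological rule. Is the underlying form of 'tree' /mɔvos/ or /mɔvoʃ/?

The stem for 'tree' ends in [ʃ] in [mɔvoʃe] but [s] in [mɔvos].
But 'moon' keeps [ʃ] in both environments ([rɛbuʃe], [rɛbuʃ]), so there is no rule changing /ʃ/ to [s] in isolation.
The underlying segment must be /s/; /s/ becomes palato-alveolar [ʃ] before a front vowel, yielding [ʃ] there.

/mɔvos/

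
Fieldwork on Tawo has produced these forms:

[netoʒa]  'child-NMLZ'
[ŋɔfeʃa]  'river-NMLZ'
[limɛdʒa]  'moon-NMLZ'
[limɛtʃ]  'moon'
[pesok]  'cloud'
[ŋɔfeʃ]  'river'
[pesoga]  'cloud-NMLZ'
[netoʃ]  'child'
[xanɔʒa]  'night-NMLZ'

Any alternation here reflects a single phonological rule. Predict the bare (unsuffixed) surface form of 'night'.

'child' shows [ʃ] ~ [ʒ] at the end of the stem ([netoʃ] vs [netoʒa]).
But 'river' keeps [ʃ] in both environments ([ŋɔfeʃ], [ŋɔfeʃa]), so there is no rule changing /ʃ/ to [ʒ] before the NMLZ suffix.
The alternation reflects word-final obstruent devoicing: voiced obstruents become voiceless word-finally. /ʒ/ is underlying.
The one attested form of 'night', [xanɔʒa], shows underlying /xanɔʒ/. Applying the same rule word-finally gives [xanɔʃ].

[xanɔʃ]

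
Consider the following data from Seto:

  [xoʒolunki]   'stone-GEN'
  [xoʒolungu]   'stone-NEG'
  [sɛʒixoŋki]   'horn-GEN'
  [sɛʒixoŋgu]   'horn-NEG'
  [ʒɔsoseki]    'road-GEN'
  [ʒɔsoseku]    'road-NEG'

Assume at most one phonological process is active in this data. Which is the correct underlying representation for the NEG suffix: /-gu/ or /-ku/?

/-gu/

The NEG morpheme has two allomorphs, [-gu] and [-ku].
By contrast the GEN suffix keeps its initial [k] throughout — that segment must be underlying.
The NEG suffix is therefore /-gu/ underlyingly, with post-vocalic devoicing: voiced stops become voiceless after a vowel.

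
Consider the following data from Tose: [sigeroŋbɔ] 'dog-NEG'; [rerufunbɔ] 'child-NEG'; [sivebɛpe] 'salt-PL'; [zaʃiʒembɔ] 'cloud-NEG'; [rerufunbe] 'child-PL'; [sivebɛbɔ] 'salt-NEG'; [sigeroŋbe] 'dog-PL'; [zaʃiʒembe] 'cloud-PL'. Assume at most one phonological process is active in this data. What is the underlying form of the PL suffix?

The PL suffix surfaces as [-be] and [-pe], depending on the final segment of the stem.
By contrast the NEG suffix keeps its initial [b] throughout — that segment must be underlying.
So the underlying form is /-pe/, and voiceless stops become voiced after a nasal.

/-pe/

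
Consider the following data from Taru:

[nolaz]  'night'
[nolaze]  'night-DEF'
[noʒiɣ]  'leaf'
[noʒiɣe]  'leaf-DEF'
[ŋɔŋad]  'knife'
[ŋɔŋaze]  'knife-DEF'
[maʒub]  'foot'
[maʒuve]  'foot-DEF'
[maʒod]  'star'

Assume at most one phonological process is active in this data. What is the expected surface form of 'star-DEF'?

The root 'knife' surfaces as [ŋɔŋad] and [ŋɔŋaze], with a stem-final [d] ~ [z] alternation.
The stem 'night' ([nolaz], [nolaze]) shows [z] unchanged in both environments, so [z] cannot be basic with [d] derived in isolation.
The underlying segment must be /d/; voiced stops become fricatives between vowels, yielding [z] there.
The one attested form of 'star', [maʒod], shows underlying /maʒod/. Applying the same rule between vowels gives [maʒoze].

[maʒoze]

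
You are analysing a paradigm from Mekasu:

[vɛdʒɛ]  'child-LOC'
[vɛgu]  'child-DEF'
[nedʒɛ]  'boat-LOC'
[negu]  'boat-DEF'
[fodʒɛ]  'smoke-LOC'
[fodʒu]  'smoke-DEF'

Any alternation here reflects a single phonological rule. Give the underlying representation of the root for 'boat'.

In [nedʒɛ] and [negu] the final segment of 'boat' alternates: [dʒ] ~ [g].
Compare 'smoke', with invariant [dʒ] in [fodʒɛ] and [fodʒu]: an analysis with underlying /dʒ/ and a rule producing [g] before the DEF suffix would wrongly predict alternation here too.
So /g/ is underlying, and a rule of palatalization before a front vowel — /g/ becomes palato-alveolar [dʒ] before a front vowel — gives [dʒ].
So 'boat' = /neg/.

/neg/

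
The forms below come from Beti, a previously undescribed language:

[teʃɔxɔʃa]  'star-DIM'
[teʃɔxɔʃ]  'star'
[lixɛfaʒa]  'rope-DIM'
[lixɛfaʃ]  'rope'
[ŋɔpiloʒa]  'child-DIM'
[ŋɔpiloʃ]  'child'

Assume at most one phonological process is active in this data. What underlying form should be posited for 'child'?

The stem for 'child' ends in [ʒ] in [ŋɔpiloʒa] but [ʃ] in [ŋɔpiloʃ].
But 'star' keeps [ʃ] in both environments ([teʃɔxɔʃa], [teʃɔxɔʃ]), so there is no rule changing /ʃ/ to [ʒ] before the DIM suffix.
Therefore /ʒ/ is basic and [ʃ] is derived by word-final obstruent devoicing (voiced obstruents become voiceless word-finally).

/ŋɔpiloʒ/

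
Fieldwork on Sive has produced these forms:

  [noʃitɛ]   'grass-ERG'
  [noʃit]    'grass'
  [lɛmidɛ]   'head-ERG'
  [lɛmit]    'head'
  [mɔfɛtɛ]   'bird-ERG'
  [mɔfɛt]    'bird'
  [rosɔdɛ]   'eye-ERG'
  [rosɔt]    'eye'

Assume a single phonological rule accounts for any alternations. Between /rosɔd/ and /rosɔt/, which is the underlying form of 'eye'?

The stem for 'eye' ends in [d] in [rosɔdɛ] but [t] in [rosɔt].
Compare 'bird', with invariant [t] in [mɔfɛtɛ] and [mɔfɛt]: an analysis with underlying /t/ and a rule producing [d] before the ERG suffix would wrongly predict alternation here too.
So /d/ is underlying, and a rule of word-final obstruent devoicing — voiced obstruents become voiceless word-finally — gives [t].

/rosɔd/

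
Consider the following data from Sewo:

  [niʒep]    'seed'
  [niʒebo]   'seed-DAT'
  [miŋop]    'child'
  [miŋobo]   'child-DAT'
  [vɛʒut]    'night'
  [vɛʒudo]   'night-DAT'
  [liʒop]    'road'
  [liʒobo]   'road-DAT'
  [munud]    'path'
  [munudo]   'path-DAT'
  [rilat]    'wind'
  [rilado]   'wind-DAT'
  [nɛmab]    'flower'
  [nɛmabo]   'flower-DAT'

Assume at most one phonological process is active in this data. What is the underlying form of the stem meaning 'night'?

/vɛʒut/

'night' shows [t] ~ [d] at the end of the stem ([vɛʒut] vs [vɛʒudo]).
But 'path' keeps [d] in both environments ([munud], [munudo]), so there is no rule changing /d/ to [t] in isolation.
The underlying segment must be /t/; voiceless stops become voiced between vowels, yielding [d] there.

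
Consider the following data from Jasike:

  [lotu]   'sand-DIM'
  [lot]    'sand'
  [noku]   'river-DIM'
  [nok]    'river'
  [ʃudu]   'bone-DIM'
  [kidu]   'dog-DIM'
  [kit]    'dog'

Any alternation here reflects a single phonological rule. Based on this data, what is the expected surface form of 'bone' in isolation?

The root 'dog' surfaces as [kidu] and [kit], with a stem-final [d] ~ [t] alternation.
The stem 'sand' ([lotu], [lot]) shows [t] unchanged in both environments, so [t] cannot be basic with [d] derived before the DIM suffix.
So /d/ is underlying, and a rule of word-final obstruent devoicing — voiced obstruents become voiceless word-finally — gives [t].
The one attested form of 'bone', [ʃudu], shows underlying /ʃud/. Applying the same rule word-finally gives [ʃut].

[ʃut]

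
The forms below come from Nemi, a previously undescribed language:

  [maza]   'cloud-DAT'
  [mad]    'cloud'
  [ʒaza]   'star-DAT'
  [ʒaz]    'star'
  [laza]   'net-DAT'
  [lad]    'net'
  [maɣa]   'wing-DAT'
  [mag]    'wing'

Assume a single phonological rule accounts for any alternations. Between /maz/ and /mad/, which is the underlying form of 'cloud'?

/mad/

'cloud' shows [z] ~ [d] at the end of the stem ([maza] vs [mad]).
The stem 'star' ([ʒaza], [ʒaz]) shows [z] unchanged in both environments, so [z] cannot be basic with [d] derived in isolation.
Therefore /d/ is basic and [z] is derived by intervocalic spirantization (voiced stops become fricatives between vowels).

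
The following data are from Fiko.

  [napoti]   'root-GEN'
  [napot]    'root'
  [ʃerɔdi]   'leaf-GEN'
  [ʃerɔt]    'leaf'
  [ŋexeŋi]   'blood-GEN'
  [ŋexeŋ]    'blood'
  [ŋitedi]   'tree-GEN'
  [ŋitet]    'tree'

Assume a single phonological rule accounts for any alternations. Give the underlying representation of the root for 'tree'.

/ŋited/

In [ŋitedi] and [ŋitet] the final segment of 'tree' alternates: [d] ~ [t].
Compare 'root', with invariant [t] in [napoti] and [napot]: an analysis with underlying /t/ and a rule producing [d] before the GEN suffix would wrongly predict alternation here too.
The underlying segment must be /d/; voiced obstruents become voiceless word-finally, yielding [t] there.
So 'tree' = /ŋited/.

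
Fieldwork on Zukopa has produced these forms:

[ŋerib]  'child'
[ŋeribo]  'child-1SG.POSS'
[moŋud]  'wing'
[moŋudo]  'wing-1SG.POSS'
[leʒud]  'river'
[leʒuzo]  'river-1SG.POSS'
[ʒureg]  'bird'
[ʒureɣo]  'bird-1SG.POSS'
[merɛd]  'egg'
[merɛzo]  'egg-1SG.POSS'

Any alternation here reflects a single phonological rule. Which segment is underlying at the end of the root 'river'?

/z/

The stem for 'river' ends in [d] in [leʒud] but [z] in [leʒuzo].
But 'wing' keeps [d] in both environments ([moŋud], [moŋudo]), so there is no rule changing /d/ to [z] before the 1SG.POSS suffix.
So /z/ is underlying, and a rule of word-final hardening — voiced fricatives become stops word-finally — gives [d].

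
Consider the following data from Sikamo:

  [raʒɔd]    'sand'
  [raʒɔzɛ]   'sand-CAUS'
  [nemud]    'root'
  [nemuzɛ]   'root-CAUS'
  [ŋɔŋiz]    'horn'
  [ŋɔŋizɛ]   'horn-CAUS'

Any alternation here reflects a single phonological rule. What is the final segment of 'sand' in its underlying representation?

/d/

The root 'sand' surfaces as [raʒɔd] and [raʒɔzɛ], with a stem-final [d] ~ [z] alternation.
If /z/ were underlying and a rule turned it into [d] in isolation, 'horn' would also alternate; but it has [z] in both [ŋɔŋiz] and [ŋɔŋizɛ].
The alternation reflects intervocalic spirantization: voiced stops become fricatives between vowels. /d/ is underlying.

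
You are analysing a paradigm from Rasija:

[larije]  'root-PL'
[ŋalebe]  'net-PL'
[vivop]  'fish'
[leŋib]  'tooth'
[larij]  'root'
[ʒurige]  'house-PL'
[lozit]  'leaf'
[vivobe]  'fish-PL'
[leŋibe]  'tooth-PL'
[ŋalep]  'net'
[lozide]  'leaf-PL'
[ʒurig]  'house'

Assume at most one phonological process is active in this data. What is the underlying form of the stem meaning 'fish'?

'fish' shows [b] ~ [p] at the end of the stem ([vivobe] vs [vivop]).
But 'tooth' keeps [b] in both environments ([leŋibe], [leŋib]), so there is no rule changing /b/ to [p] in isolation.
The underlying segment must be /p/; voiceless stops become voiced between vowels, yielding [b] there.
Hence 'fish' is /vivop/ underlyingly.

/vivop/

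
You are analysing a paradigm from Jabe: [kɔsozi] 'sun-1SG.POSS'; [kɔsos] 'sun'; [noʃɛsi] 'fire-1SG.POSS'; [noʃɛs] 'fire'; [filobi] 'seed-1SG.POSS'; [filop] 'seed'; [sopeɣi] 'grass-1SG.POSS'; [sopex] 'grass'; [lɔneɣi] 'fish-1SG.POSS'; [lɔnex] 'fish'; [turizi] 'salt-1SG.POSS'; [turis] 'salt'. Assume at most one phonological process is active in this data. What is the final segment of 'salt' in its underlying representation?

In [turizi] and [turis] the final segment of 'salt' alternates: [z] ~ [s].
But 'fire' keeps [s] in both environments ([noʃɛsi], [noʃɛs]), so there is no rule changing /s/ to [z] before the 1SG.POSS suffix.
Therefore /z/ is basic and [s] is derived by word-final obstruent devoicing (voiced obstruents become voiceless word-finally).

/z/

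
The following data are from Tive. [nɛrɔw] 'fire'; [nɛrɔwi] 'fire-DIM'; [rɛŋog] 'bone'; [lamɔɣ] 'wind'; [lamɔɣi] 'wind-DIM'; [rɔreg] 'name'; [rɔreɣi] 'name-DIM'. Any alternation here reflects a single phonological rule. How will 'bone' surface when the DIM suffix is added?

[rɛŋoɣi]

The root 'name' surfaces as [rɔreg] and [rɔreɣi], with a stem-final [g] ~ [ɣ] alternation.
But 'wind' keeps [ɣ] in both environments ([lamɔɣ], [lamɔɣi]), so there is no rule changing /ɣ/ to [g] in isolation.
So /g/ is underlying, and a rule of intervocalic spirantization — voiced stops become fricatives between vowels — gives [ɣ].
The one attested form of 'bone', [rɛŋog], shows underlying /rɛŋog/. Applying the same rule between vowels gives [rɛŋoɣi].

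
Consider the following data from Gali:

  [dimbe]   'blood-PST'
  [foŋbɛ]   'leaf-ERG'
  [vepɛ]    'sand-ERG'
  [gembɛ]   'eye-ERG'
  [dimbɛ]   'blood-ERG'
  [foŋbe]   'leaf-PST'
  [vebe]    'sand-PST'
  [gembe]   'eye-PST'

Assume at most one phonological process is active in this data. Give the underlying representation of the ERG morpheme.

The ERG morpheme has two allomorphs, [-bɛ] and [-pɛ].
By contrast the PST suffix keeps its initial [b] throughout — that segment must be underlying.
The ERG suffix is therefore /-pɛ/ underlyingly, with post-nasal voicing: voiceless stops become voiced after a nasal.

/-pɛ/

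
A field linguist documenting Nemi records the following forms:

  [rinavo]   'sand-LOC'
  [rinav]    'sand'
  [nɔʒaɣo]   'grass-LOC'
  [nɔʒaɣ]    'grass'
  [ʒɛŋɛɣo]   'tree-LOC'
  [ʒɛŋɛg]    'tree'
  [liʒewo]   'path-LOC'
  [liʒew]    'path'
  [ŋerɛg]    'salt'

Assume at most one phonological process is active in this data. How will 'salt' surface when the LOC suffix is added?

'tree' shows [ɣ] ~ [g] at the end of the stem ([ʒɛŋɛɣo] vs [ʒɛŋɛg]).
The stem 'grass' ([nɔʒaɣo], [nɔʒaɣ]) shows [ɣ] unchanged in both environments, so [ɣ] cannot be basic with [g] derived in isolation.
So /g/ is underlying, and a rule of intervocalic spirantization — voiced stops become fricatives between vowels — gives [ɣ].
The one attested form of 'salt', [ŋerɛg], shows underlying /ŋerɛg/. Applying the same rule between vowels gives [ŋerɛɣo].

[ŋerɛɣo]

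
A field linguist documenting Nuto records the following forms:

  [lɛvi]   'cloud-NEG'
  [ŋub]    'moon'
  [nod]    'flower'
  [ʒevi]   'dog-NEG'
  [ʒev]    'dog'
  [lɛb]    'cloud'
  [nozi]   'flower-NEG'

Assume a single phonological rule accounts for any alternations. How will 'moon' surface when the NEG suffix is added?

The root 'cloud' surfaces as [lɛvi] and [lɛb], with a stem-final [v] ~ [b] alternation.
If /v/ were underlying and a rule turned it into [b] in isolation, 'dog' would also alternate; but it has [v] in both [ʒevi] and [ʒev].
The underlying segment must be /b/; voiced stops become fricatives between vowels, yielding [v] there.
From [ŋub] the stem 'moon' is /ŋub/; between vowels this yields [ŋuvi].

[ŋuvi]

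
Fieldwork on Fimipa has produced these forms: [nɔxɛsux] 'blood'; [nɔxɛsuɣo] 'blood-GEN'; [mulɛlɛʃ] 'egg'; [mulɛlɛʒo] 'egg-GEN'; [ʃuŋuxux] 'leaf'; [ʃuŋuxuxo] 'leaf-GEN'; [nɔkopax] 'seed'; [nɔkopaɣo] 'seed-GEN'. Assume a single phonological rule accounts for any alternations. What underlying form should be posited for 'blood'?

/nɔxɛsuɣ/

The root 'blood' surfaces as [nɔxɛsux] and [nɔxɛsuɣo], with a stem-final [x] ~ [ɣ] alternation.
But 'leaf' keeps [x] in both environments ([ʃuŋuxux], [ʃuŋuxuxo]), so there is no rule changing /x/ to [ɣ] before the GEN suffix.
Therefore /ɣ/ is basic and [x] is derived by word-final obstruent devoicing (voiced obstruents become voiceless word-finally).
The underlying form of 'blood' is therefore /nɔxɛsuɣ/.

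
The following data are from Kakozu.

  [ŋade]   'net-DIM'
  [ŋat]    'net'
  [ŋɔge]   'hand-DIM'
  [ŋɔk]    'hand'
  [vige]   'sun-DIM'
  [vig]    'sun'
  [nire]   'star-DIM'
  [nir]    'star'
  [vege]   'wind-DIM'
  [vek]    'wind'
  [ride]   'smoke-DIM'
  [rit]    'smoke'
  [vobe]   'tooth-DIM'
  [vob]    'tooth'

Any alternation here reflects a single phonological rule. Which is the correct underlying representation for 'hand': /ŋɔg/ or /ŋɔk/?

/ŋɔk/

The root 'hand' surfaces as [ŋɔge] and [ŋɔk], with a stem-final [g] ~ [k] alternation.
The stem 'sun' ([vige], [vig]) shows [g] unchanged in both environments, so [g] cannot be basic with [k] derived in isolation.
The alternation reflects intervocalic voicing: voiceless stops become voiced between vowels. /k/ is underlying.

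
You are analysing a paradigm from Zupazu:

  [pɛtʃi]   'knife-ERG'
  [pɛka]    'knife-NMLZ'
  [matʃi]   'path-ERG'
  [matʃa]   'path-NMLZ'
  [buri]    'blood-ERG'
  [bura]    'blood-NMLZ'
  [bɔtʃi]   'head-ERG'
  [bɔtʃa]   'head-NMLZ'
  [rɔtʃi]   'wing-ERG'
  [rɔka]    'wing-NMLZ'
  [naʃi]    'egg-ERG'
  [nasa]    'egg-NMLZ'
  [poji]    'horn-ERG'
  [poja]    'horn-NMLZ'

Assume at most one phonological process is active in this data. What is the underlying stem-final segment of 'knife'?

/k/

In [pɛtʃi] and [pɛka] the final segment of 'knife' alternates: [tʃ] ~ [k].
But 'head' keeps [tʃ] in both environments ([bɔtʃi], [bɔtʃa]), so there is no rule changing /tʃ/ to [k] before the NMLZ suffix.
The alternation reflects palatalization before a front vowel: /k/ and /s/ become palato-alveolar [tʃ] and [ʃ] before a front vowel. /k/ is underlying.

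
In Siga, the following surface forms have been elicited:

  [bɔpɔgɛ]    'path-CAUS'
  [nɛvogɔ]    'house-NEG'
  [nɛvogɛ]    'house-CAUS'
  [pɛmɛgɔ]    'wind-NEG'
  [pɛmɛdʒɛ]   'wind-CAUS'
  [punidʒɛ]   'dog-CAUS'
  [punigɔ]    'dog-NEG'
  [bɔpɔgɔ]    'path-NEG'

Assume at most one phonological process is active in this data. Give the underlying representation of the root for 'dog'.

/punidʒ/

The root 'dog' surfaces as [punigɔ] and [punidʒɛ], with a stem-final [g] ~ [dʒ] alternation.
But 'house' keeps [g] in both environments ([nɛvogɔ], [nɛvogɛ]), so there is no rule changing /g/ to [dʒ] before the CAUS suffix.
The underlying segment must be /dʒ/; palato-alveolar /dʒ/ becomes [g] when no front vowel follows, yielding [g] there.
The underlying form of 'dog' is therefore /punidʒ/.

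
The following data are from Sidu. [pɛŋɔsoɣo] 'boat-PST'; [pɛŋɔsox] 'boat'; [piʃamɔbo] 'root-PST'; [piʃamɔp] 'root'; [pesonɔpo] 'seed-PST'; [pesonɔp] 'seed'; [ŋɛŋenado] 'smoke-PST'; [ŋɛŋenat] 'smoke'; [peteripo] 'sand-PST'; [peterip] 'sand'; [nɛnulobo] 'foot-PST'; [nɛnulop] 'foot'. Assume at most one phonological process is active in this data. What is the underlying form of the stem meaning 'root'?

/piʃamɔb/

In [piʃamɔbo] and [piʃamɔp] the final segment of 'root' alternates: [b] ~ [p].
If /p/ were underlying and a rule turned it into [b] before the PST suffix, 'sand' would also alternate; but it has [p] in both [peteripo] and [peterip].
Therefore /b/ is basic and [p] is derived by word-final obstruent devoicing (voiced obstruents become voiceless word-finally).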